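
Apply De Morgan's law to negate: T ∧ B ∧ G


De Morgan's law: ¬(P ∧ Q ∧ R) ≡ ¬P ∨ ¬Q ∨ ¬R
¬(T ∧ B ∧ G) = ¬T ∨ ¬B ∨ ¬G

¬T ∨ ¬B ∨ ¬G


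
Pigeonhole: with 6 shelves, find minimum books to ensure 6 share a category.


Pigeonhole: to guarantee k in one of n categories, need (k-1)×n + 1.
k = 6, n = 6
Minimum = (6-1) × 6 + 1 = 5 × 6 + 1

31


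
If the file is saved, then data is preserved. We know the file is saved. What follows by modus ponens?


Modus ponens: P → Q, P ⊢ Q
P: the file is saved
Q: data is preserved
We have P → Q and P is true.
By modus ponens, Q must be true.

Data is preserved


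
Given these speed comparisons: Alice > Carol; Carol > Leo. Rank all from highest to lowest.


Constraints: Alice > Carol; Carol > Leo
Method: at each step, the next-highest is the one remaining person who never appears on the smaller side of a constraint between remaining people.
  Step 1: remaining {Leo, Carol, Alice}; on the smaller side: {Leo, Carol} → Alice is next (Alice > Carol).
  Step 2: remaining {Leo, Carol}; on the smaller side: {Leo} → Carol is next (Carol > Leo).
  Step 3: only Leo remains → lowest.
Final ranking (highest to lowest):

Alice > Carol > Leo


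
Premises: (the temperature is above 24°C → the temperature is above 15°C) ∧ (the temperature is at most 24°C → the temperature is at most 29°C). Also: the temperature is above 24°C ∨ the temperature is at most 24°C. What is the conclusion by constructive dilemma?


Constructive dilemma: (P → Q) ∧ (R → S), P ∨ R ⊢ Q ∨ S
Premise 1: the temperature is above 24°C → the temperature is above 15°C
Premise 2: the temperature is at most 24°C → the temperature is at most 29°C
Premise 3: the temperature is above 24°C ∨ the temperature is at most 24°C
Case 1: Assuming the temperature is above 24°C, then by Premise 1, the temperature is above 15°C.
Case 2: Assuming the temperature is at most 24°C, then by Premise 2, the temperature is at most 29°C.
Since one of the temperature is above 24°C or the temperature is at most 24°C must hold, we get the temperature is above 15°C or the temperature is at most 29°C.

The temperature is above 15°C or the temperature is at most 29°C.


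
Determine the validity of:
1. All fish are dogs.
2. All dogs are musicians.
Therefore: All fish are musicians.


Premise 1: All fish are dogs.
Premise 2: All dogs are musicians.
Conclusion: All fish are musicians.
Barbara syllogism (AAA-1): All A are B, All B are C → All A are C.
Middle term (dogs) distributed in premise 2.

Valid


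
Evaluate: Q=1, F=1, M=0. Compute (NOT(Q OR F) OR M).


Q OR F = 1
NOT(1) = 0
0 OR 0 = 0

0


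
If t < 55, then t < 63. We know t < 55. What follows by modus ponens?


Modus ponens: P → Q, P ⊢ Q
P: t < 55
Q: t < 63
We have P → Q and P is true.
By modus ponens, Q must be true.

t < 63


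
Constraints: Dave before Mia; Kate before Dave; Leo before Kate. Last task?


Constraints: Dave before Mia; Kate before Dave; Leo before Kate
The last task can have nothing scheduled after it, so it must never appear on the left of a 'before'.
Tasks appearing before some other task: Dave, Kate, Leo.
The only task not in that list is Mia → it is last.

Mia


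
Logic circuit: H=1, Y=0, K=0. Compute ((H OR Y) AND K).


H OR Y = 1|0 = 1
1 AND 0 = 0

0


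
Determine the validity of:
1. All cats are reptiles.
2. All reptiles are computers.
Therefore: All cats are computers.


Premise 1: All cats are reptiles.
Premise 2: All reptiles are computers.
Conclusion: All cats are computers.
Barbara syllogism (AAA-1): All A are B, All B are C → All A are C.
Middle term (reptiles) distributed in premise 2.

Valid


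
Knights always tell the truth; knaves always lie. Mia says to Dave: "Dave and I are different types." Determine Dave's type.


Mia says: "Dave and I are different types."
Case 1: Mia is a Knight (truth-teller)
  Statement is true → they ARE different → Dave is a Knave
Case 2: Mia is a Knave (liar)
  Statement is false → they are NOT different → Dave is a Knave
In both cases, Dave is a Knave.

Knave


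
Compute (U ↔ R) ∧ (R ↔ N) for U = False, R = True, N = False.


U = False, R = True, N = False
Step 1: U ↔ R is true when U and R have the same value. Result: False
Step 2: R ↔ N is true when R and N have the same value. Result: False
Step 3: False ∧ False = False

False


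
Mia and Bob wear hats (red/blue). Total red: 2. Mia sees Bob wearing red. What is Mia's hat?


Total red = 2, Bob = red
Red accounted for: 1
Remaining for Mia: 1
Mia's hat is red.

red


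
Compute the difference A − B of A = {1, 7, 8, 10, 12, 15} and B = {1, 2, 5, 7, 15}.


A = {1, 7, 8, 10, 12, 15}
B = {1, 2, 5, 7, 15}
Operation: difference A − B
In A but not B: 8, 10, 12

{8, 10, 12}


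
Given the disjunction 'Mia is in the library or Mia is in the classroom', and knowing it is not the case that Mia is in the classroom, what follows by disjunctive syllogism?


Disjunctive syllogism: P ∨ Q, ¬P ⊢ Q
Disjunction: Mia is in the library ∨ Mia is in the classroom
We know it is not the case that Mia is in the classroom.
By disjunctive syllogism, the other disjunct must be true.

Mia is in the library


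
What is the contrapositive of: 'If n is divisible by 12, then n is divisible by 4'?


Original: If n is divisible by 12, then n is divisible by 4
Contrapositive: If ¬Q, then ¬P
Negate Q: not (n is divisible by 4)
Negate P: not (n is divisible by 12)

If not (n is divisible by 4), then not (n is divisible by 12).


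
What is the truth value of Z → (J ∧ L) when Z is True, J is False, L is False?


Z = True, J = False, L = False
Step 1: J ∧ L = False AND False = False
Step 2: Z → (False): false only when Z=True and consequent=False.
Result: False

False


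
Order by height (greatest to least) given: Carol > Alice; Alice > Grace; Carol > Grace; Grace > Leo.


Constraints: Carol > Alice; Alice > Grace; Carol > Grace; Grace > Leo
Method: at each step, the next-highest is the one remaining person who never appears on the smaller side of a constraint between remaining people.
  Step 1: remaining {Carol, Alice, Grace, Leo}; on the smaller side: {Alice, Grace, Leo} → Carol is next (Carol > Alice; Carol > Grace).
  Step 2: remaining {Alice, Grace, Leo}; on the smaller side: {Grace, Leo} → Alice is next (Alice > Grace).
  Step 3: remaining {Grace, Leo}; on the smaller side: {Leo} → Grace is next (Grace > Leo).
  Step 4: only Leo remains → lowest.
Final ranking (highest to lowest):

Carol > Alice > Grace > Leo


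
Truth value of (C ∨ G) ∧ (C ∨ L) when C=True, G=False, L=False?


C = True, G = False, L = False
Expression: (C ∨ G) ∧ (C ∨ L)
Step 1: C ∨ G = True OR False = True
Step 2: C ∨ L = True OR False = True
Step 3: (True) ∧ (True) = True AND True = True

True


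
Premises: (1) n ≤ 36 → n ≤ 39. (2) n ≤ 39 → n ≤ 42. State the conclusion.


Hypothetical syllogism: P → Q, Q → R ⊢ P → R
Premise 1: n ≤ 36 → n ≤ 39
Premise 2: n ≤ 39 → n ≤ 42
Chain the implications: the middle term (n ≤ 39) links the two.
Conclusion: If n ≤ 36, then n ≤ 42.

If n ≤ 36, then n ≤ 42.


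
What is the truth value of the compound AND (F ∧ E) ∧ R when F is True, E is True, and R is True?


F = True, E = True, R = True
Step 1: F ∧ E = True AND True = True
Step 2: True ∧ R = True AND True = True
AND is true only when ALL operands are true.

True


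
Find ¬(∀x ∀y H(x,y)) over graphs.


Original: ∀x ∀y H(x,y)
Rule: ¬∀→∃, ¬∃→∀, negate predicate.
Negation: ∃x ∃y ¬H(x,y)

∃x ∃y ¬H(x,y)


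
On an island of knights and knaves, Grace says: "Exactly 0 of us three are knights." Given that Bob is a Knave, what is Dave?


Grace claims exactly 0 knights among Grace, Bob, Dave.
Given: Bob is a Knave.

Case 1: Grace is a Knight (tells truth)
  Then exactly 0 of the three are knights.
  Counting Grace, Bob: 1 knight(s) so far. Need -1 more → impossible.
Case 2: Grace is a Knave (lies)
  Then the count is NOT 0.
  If Dave = Knave, count = 0 = 0 → claim would be true, contradicts lie.
  If Dave = Knight, count = 1 ≠ 0 → lie confirmed ✓

Dave is a Knight.

Knight


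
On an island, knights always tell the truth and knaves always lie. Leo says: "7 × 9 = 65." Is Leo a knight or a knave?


Statement: "7 × 9 = 65."
Actual: 7 × 9 = 63
Claimed: 65
Statement is FALSE → Leo lies → Knave

Knave


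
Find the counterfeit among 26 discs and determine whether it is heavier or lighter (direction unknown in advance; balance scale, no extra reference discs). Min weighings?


Let n = 26. 52 possibilities (n discs × lighter/heavier); each weighing has 3 outcomes.
Bound for k weighings: say the first weighing puts j discs on each pan. If it tips, the 2j weighed discs remain suspects (each with a known direction) and k-1 weighings give 3^(k-1) outcomes; 3^(k-1) is odd, so 2j ≤ 3^(k-1) - 1. If it balances, the n - 2j unweighed discs remain with direction unknown: 2(n - 2j) ≤ 3^(k-1) - 1 by the same parity argument. Adding, n ≤ (3^(k-1) - 1) + (3^(k-1) - 1)/2 = (3^k - 3)/2, and the classical three-group strategy achieves this (3 discs in 2 weighings, 12 in 3, 39 in 4, 120 in 5).
So we need the smallest k with (3^k - 3)/2 ≥ 26.
k = 3: (3^3 - 3)/2 = 12 < 26 ✗
k = 4: (3^4 - 3)/2 = 39 ≥ 26 ✓

4


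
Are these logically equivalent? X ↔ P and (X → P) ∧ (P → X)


Expression 1: X ↔ P
Expression 2: (X → P) ∧ (P → X)
Truth table (X P | Expr1 Expr2):
  T T |   T     T
  T F |   F     F
  F T |   F     F
  F F |   T     T
All 4 rows agree, so the expressions are logically equivalent.

Yes


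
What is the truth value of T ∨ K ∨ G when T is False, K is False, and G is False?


T = False, K = False, G = False
Step 1: T ∨ K = False OR False = False
Step 2: False ∨ G = False OR False = False
OR is true when at least one operand is true.

False


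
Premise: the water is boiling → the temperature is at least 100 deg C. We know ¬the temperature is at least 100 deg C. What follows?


Modus tollens: P → Q, ¬Q ⊢ ¬P
P: the water is boiling
Q: the temperature is at least 100 deg C
We have P → Q and Q is false.
By modus tollens, P must be false.

It is not the case that the water is boiling


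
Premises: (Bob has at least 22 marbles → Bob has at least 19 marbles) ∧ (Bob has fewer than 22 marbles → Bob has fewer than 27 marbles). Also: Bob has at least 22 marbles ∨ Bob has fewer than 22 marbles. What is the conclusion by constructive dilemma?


Constructive dilemma: (P → Q) ∧ (R → S), P ∨ R ⊢ Q ∨ S
Premise 1: Bob has at least 22 marbles → Bob has at least 19 marbles
Premise 2: Bob has fewer than 22 marbles → Bob has fewer than 27 marbles
Premise 3: Bob has at least 22 marbles ∨ Bob has fewer than 22 marbles
Case 1: Assuming Bob has at least 22 marbles, then by Premise 1, Bob has at least 19 marbles.
Case 2: Assuming Bob has fewer than 22 marbles, then by Premise 2, Bob has fewer than 27 marbles.
Since one of Bob has at least 22 marbles or Bob has fewer than 22 marbles must hold, we get Bob has at least 19 marbles or Bob has fewer than 27 marbles.

Bob has at least 19 marbles or Bob has fewer than 27 marbles.


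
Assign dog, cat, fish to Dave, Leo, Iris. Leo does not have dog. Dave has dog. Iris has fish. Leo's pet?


From clues:
  Iris → fish
  Dave → dog
By elimination, Leo gets the remaining.

cat


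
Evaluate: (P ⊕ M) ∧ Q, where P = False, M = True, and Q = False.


P = False, M = True, Q = False
Step 1: P ⊕ M = False XOR True = True
Step 2: True ∧ Q = True AND False = False
XOR true when exactly one of P,M is true; then AND with Q.

False


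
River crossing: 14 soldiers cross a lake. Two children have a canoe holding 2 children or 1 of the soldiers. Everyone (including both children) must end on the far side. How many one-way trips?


Per crossing of one of the soldiers: children→, one←, one of the soldiers→, one← = 4 trips
14 × 4 = 56, + 1 final children→ = 57
Minimum trips = 57

57


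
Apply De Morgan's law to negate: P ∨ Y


De Morgan's law: ¬(P ∨ Q) ≡ ¬P ∧ ¬Q
¬(P ∨ Y) = ¬P ∧ ¬Y

¬P ∧ ¬Y


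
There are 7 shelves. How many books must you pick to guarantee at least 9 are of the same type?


Pigeonhole: to guarantee k in one of n categories, need (k-1)×n + 1.
k = 9, n = 7
Minimum = (9-1) × 7 + 1 = 8 × 7 + 1

57


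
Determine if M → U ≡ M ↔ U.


Expression 1: M → U
Expression 2: M ↔ U
Truth table (M U | Expr1 Expr2):
  T T |   T     T
  T F |   F     F
  F T |   T     F   ← differ
  F F |   T     T
Counterexample: M=F, U=T gives Expr1 = T but Expr2 = F, so the expressions are NOT logically equivalent.

No


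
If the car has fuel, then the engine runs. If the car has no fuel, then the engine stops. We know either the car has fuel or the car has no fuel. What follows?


Constructive dilemma: (P → Q) ∧ (R → S), P ∨ R ⊢ Q ∨ S
Premise 1: the car has fuel → the engine runs
Premise 2: the car has no fuel → the engine stops
Premise 3: the car has fuel ∨ the car has no fuel
Case 1: Assuming the car has fuel, then by Premise 1, the engine runs.
Case 2: Assuming the car has no fuel, then by Premise 2, the engine stops.
Since one of the car has fuel or the car has no fuel must hold, we get the engine runs or the engine stops.

The engine runs or the engine stops.


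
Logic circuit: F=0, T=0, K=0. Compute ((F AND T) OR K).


F AND T = 0&0 = 0
0 OR 0 = 0

0


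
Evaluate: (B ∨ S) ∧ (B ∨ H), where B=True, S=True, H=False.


B = True, S = True, H = False
Expression: (B ∨ S) ∧ (B ∨ H)
Step 1: B ∨ S = True OR True = True
Step 2: B ∨ H = True OR False = True
Step 3: (True) ∧ (True) = True AND True = True

True


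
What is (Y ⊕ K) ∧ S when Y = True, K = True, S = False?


Y = True, K = True, S = False
Step 1: Y ⊕ K = True XOR True = False
Step 2: False ∧ S = False AND False = False
XOR true when exactly one of Y,K is true; then AND with S.

False


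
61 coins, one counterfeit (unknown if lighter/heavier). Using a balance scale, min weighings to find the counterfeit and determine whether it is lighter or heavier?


Let n = 61. 122 possibilities (n coins × lighter/heavier); each weighing has 3 outcomes.
Bound for k weighings: say the first weighing puts j coins on each pan. If it tips, the 2j weighed coins remain suspects (each with a known direction) and k-1 weighings give 3^(k-1) outcomes; 3^(k-1) is odd, so 2j ≤ 3^(k-1) - 1. If it balances, the n - 2j unweighed coins remain with direction unknown: 2(n - 2j) ≤ 3^(k-1) - 1 by the same parity argument. Adding, n ≤ (3^(k-1) - 1) + (3^(k-1) - 1)/2 = (3^k - 3)/2, and the classical three-group strategy achieves this (3 coins in 2 weighings, 12 in 3, 39 in 4, 120 in 5).
So we need the smallest k with (3^k - 3)/2 ≥ 61.
k = 4: (3^4 - 3)/2 = 39 < 61 ✗
k = 5: (3^5 - 3)/2 = 120 ≥ 61 ✓

5


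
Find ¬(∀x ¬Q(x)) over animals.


Original: ∀x ¬Q(x)
Rule: ¬∀→∃, ¬∃→∀, negate predicate.
Negation: ∃x Q(x)

∃x Q(x)


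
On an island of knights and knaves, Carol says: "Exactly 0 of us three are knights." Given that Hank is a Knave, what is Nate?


Carol claims exactly 0 knights among Carol, Hank, Nate.
Given: Hank is a Knave.

Case 1: Carol is a Knight (tells truth)
  Then exactly 0 of the three are knights.
  Counting Carol, Hank: 1 knight(s) so far. Need -1 more → impossible.
Case 2: Carol is a Knave (lies)
  Then the count is NOT 0.
  If Nate = Knave, count = 0 = 0 → claim would be true, contradicts lie.
  If Nate = Knight, count = 1 ≠ 0 → lie confirmed ✓

Nate is a Knight.

Knight


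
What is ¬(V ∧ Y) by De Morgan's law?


De Morgan's law: ¬(P ∧ Q) ≡ ¬P ∨ ¬Q
¬(V ∧ Y) = ¬V ∨ ¬Y

¬V ∨ ¬Y


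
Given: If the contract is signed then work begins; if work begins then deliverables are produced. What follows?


Hypothetical syllogism: P → Q, Q → R ⊢ P → R
Premise 1: the contract is signed → work begins
Premise 2: work begins → deliverables are produced
Chain the implications: the middle term (work begins) links the two.
Conclusion: If the contract is signed, then deliverables are produced.

If the contract is signed, then deliverables are produced.


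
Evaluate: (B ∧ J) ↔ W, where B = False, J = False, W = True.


B = False, J = False, W = True
Step 1: B ∧ J = False AND False = False
Step 2: (False) ↔ W: true when both sides have same truth value.
Result: False ↔ True = False

False


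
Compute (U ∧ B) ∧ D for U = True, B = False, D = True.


U = True, B = False, D = True
Step 1: U ∧ B = True AND False = False
Step 2: False ∧ D = False AND True = False
AND is true only when ALL operands are true.

False


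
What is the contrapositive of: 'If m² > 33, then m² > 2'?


Original: If m² > 33, then m² > 2
Contrapositive: If ¬Q, then ¬P
Negate Q: not (m² > 2)
Negate P: not (m² > 33)

If not (m² > 2), then not (m² > 33).


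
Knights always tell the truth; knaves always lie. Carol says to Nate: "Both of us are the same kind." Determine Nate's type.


Carol says: "Both of us are the same kind."
Case 1: Carol is a Knight (truth-teller)
  Statement is true → they ARE the same → Nate is also a Knight
Case 2: Carol is a Knave (liar)
  Statement is false → they are NOT the same → Nate is a Knight
In both cases, Nate is a Knight.

Knight


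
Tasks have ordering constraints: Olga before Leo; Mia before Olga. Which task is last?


Constraints: Olga before Leo; Mia before Olga
The last task can have nothing scheduled after it, so it must never appear on the left of a 'before'.
Tasks appearing before some other task: Olga, Mia.
The only task not in that list is Leo → it is last.

Leo


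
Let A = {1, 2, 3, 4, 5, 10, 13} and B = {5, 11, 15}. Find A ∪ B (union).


A = {1, 2, 3, 4, 5, 10, 13}
B = {5, 11, 15}
Operation: union
All elements combined: 1, 2, 3, 4, 5, 10, 11, 13, 15

{1, 2, 3, 4, 5, 10, 11, 13, 15}


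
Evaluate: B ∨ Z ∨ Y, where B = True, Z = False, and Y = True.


B = True, Z = False, Y = True
Step 1: B ∨ Z = True OR False = True
Step 2: True ∨ Y = True OR True = True
OR is true when at least one operand is true.

True


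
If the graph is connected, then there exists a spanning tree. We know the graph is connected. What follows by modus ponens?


Modus ponens: P → Q, P ⊢ Q
P: the graph is connected
Q: there exists a spanning tree
We have P → Q and P is true.
By modus ponens, Q must be true.

There exists a spanning tree


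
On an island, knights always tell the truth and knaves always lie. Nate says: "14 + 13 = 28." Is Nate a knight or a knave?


Statement: "14 + 13 = 28."
Actual: 14 + 13 = 27
Claimed: 28
Statement is FALSE → Nate lies → Knave

Knave


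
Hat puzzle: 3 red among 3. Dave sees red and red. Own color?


Total red = 3, seen red = 2
Own red = 3 - 2 = 1
Dave's hat is red.

red


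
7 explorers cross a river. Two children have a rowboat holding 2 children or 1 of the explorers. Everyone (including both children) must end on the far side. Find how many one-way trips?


Per crossing of one of the explorers: children→, one←, one of the explorers→, one← = 4 trips
7 × 4 = 28, + 1 final children→ = 29
Minimum trips = 29

29


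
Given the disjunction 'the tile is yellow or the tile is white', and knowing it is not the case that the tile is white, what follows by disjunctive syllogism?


Disjunctive syllogism: P ∨ Q, ¬P ⊢ Q
Disjunction: the tile is yellow ∨ the tile is white
We know it is not the case that the tile is white.
By disjunctive syllogism, the other disjunct must be true.

The tile is yellow


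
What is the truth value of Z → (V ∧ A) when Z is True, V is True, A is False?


Z = True, V = True, A = False
Step 1: V ∧ A = True AND False = False
Step 2: Z → (False): false only when Z=True and consequent=False.
Result: False

False


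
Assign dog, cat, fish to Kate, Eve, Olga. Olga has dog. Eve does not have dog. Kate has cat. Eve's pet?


From clues:
  Olga → dog
  Kate → cat
By elimination, Eve gets the remaining.

fish


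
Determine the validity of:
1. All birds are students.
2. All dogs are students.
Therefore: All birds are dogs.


Premise 1: All birds are students.
Premise 2: All dogs are students.
Conclusion: All birds are dogs.
Fallacy: undistributed middle. students is predicate in both.
Counterexample: birds and dogs could be disjoint subsets of students.

Invalid


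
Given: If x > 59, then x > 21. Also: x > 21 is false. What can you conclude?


Modus tollens: P → Q, ¬Q ⊢ ¬P
P: x > 59
Q: x > 21
We have P → Q and Q is false.
By modus tollens, P must be false.

It is not the case that x > 59


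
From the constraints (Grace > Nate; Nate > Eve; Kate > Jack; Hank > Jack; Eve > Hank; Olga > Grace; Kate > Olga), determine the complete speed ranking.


Constraints: Grace > Nate; Nate > Eve; Kate > Jack; Hank > Jack; Eve > Hank; Olga > Grace; Kate > Olga
Method: at each step, the next-highest is the one remaining person who never appears on the smaller side of a constraint between remaining people.
  Step 1: remaining {Olga, Jack, Hank, Eve, Nate, Grace, Kate}; on the smaller side: {Olga, Jack, Hank, Eve, Nate, Grace} → Kate is next (Kate > Jack; Kate > Olga).
  Step 2: remaining {Olga, Jack, Hank, Eve, Nate, Grace}; on the smaller side: {Jack, Hank, Eve, Nate, Grace} → Olga is next (Olga > Grace).
  Step 3: remaining {Jack, Hank, Eve, Nate, Grace}; on the smaller side: {Jack, Hank, Eve, Nate} → Grace is next (Grace > Nate).
  Step 4: remaining {Jack, Hank, Eve, Nate}; on the smaller side: {Jack, Hank, Eve} → Nate is next (Nate > Eve).
  Step 5: remaining {Jack, Hank, Eve}; on the smaller side: {Jack, Hank} → Eve is next (Eve > Hank).
  Step 6: remaining {Jack, Hank}; on the smaller side: {Jack} → Hank is next (Hank > Jack).
  Step 7: only Jack remains → lowest.
Final ranking (highest to lowest):

Kate > Olga > Grace > Nate > Eve > Hank > Jack


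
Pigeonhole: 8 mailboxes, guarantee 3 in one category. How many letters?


Pigeonhole: to guarantee k in one of n categories, need (k-1)×n + 1.
k = 3, n = 8
Minimum = (3-1) × 8 + 1 = 2 × 8 + 1

17


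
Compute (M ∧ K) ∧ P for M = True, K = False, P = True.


M = True, K = False, P = True
Step 1: M ∧ K = True AND False = False
Step 2: False ∧ P = False AND True = False
AND is true only when ALL operands are true.

False


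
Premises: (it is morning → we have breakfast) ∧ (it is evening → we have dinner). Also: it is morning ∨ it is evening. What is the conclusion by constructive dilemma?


Constructive dilemma: (P → Q) ∧ (R → S), P ∨ R ⊢ Q ∨ S
Premise 1: it is morning → we have breakfast
Premise 2: it is evening → we have dinner
Premise 3: it is morning ∨ it is evening
Case 1: Assuming it is morning, then by Premise 1, we have breakfast.
Case 2: Assuming it is evening, then by Premise 2, we have dinner.
Since one of it is morning or it is evening must hold, we get we have breakfast or we have dinner.

We have breakfast or we have dinner.


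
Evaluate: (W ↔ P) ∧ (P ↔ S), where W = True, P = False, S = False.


W = True, P = False, S = False
Step 1: W ↔ P is true when W and P have the same value. Result: False
Step 2: P ↔ S is true when P and S have the same value. Result: True
Step 3: False ∧ True = False

False


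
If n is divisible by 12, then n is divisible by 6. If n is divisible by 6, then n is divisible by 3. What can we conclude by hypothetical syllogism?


Hypothetical syllogism: P → Q, Q → R ⊢ P → R
Premise 1: n is divisible by 12 → n is divisible by 6
Premise 2: n is divisible by 6 → n is divisible by 3
Chain the implications: the middle term (n is divisible by 6) links the two.
Conclusion: If n is divisible by 12, then n is divisible by 3.

If n is divisible by 12, then n is divisible by 3.


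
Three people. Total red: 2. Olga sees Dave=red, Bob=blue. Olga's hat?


Total red = 2, seen red = 1
Own red = 2 - 1 = 1
Olga's hat is red.

red


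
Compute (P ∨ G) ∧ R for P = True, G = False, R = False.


P = True, G = False, R = False
Step 1: P ∨ G = True OR False = True
Step 2: True ∧ R = True AND False = False
OR is true when at least one operand is true; AND requires both.

False


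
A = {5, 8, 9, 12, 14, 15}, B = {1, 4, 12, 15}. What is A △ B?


A = {5, 8, 9, 12, 14, 15}
B = {1, 4, 12, 15}
Operation: symmetric difference
In A only: [5, 8, 9, 14], in B only: [1, 4]

{1, 4, 5, 8, 9, 14}


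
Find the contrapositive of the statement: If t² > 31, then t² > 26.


Original: If t² > 31, then t² > 26
Contrapositive: If ¬Q, then ¬P
Negate Q: not (t² > 26)
Negate P: not (t² > 31)

If not (t² > 26), then not (t² > 31).


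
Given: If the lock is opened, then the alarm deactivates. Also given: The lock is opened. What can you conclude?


Modus ponens: P → Q, P ⊢ Q
P: the lock is opened
Q: the alarm deactivates
We have P → Q and P is true.
By modus ponens, Q must be true.

The alarm deactivates


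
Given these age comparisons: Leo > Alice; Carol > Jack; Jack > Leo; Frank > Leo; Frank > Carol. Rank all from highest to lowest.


Constraints: Leo > Alice; Carol > Jack; Jack > Leo; Frank > Leo; Frank > Carol
Method: at each step, the next-highest is the one remaining person who never appears on the smaller side of a constraint between remaining people.
  Step 1: remaining {Frank, Jack, Leo, Alice, Carol}; on the smaller side: {Jack, Leo, Alice, Carol} → Frank is next (Frank > Leo; Frank > Carol).
  Step 2: remaining {Jack, Leo, Alice, Carol}; on the smaller side: {Jack, Leo, Alice} → Carol is next (Carol > Jack).
  Step 3: remaining {Jack, Leo, Alice}; on the smaller side: {Leo, Alice} → Jack is next (Jack > Leo).
  Step 4: remaining {Leo, Alice}; on the smaller side: {Alice} → Leo is next (Leo > Alice).
  Step 5: only Alice remains → lowest.
Final ranking (highest to lowest):

Frank > Carol > Jack > Leo > Alice


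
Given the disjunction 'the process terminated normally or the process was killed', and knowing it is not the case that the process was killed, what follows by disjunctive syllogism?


Disjunctive syllogism: P ∨ Q, ¬P ⊢ Q
Disjunction: the process terminated normally ∨ the process was killed
We know it is not the case that the process was killed.
By disjunctive syllogism, the other disjunct must be true.

The process terminated normally


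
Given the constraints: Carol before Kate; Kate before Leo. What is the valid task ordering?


Constraints: Carol before Kate; Kate before Leo
Method: repeatedly schedule the remaining task that has no remaining task required before it.
  Step 1: remaining {Leo, Kate, Carol}; every task except Carol still has a predecessor pending → schedule Carol.
  Step 2: remaining {Leo, Kate}; every task except Kate still has a predecessor pending → schedule Kate.
  Step 3: only Leo remains → schedule Leo.
Resulting order:

Carol → Kate → Leo


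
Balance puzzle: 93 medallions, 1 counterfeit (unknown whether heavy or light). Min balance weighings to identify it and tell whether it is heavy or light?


Let n = 93. 186 possibilities (n medallions × lighter/heavier); each weighing has 3 outcomes.
Bound for k weighings: say the first weighing puts j medallions on each pan. If it tips, the 2j weighed medallions remain suspects (each with a known direction) and k-1 weighings give 3^(k-1) outcomes; 3^(k-1) is odd, so 2j ≤ 3^(k-1) - 1. If it balances, the n - 2j unweighed medallions remain with direction unknown: 2(n - 2j) ≤ 3^(k-1) - 1 by the same parity argument. Adding, n ≤ (3^(k-1) - 1) + (3^(k-1) - 1)/2 = (3^k - 3)/2, and the classical three-group strategy achieves this (3 medallions in 2 weighings, 12 in 3, 39 in 4, 120 in 5).
So we need the smallest k with (3^k - 3)/2 ≥ 93.
k = 4: (3^4 - 3)/2 = 39 < 93 ✗
k = 5: (3^5 - 3)/2 = 120 ≥ 93 ✓

5


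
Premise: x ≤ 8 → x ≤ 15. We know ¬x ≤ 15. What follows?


Modus tollens: P → Q, ¬Q ⊢ ¬P
P: x ≤ 8
Q: x ≤ 15
We have P → Q and Q is false.
By modus tollens, P must be false.

It is not the case that x ≤ 8


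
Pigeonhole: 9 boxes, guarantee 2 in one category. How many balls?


Pigeonhole: to guarantee k in one of n categories, need (k-1)×n + 1.
k = 2, n = 9
Minimum = (2-1) × 9 + 1 = 1 × 9 + 1

10


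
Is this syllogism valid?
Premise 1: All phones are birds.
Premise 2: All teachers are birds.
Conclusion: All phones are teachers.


Premise 1: All phones are birds.
Premise 2: All teachers are birds.
Conclusion: All phones are teachers.
Fallacy: undistributed middle. birds is predicate in both.
Counterexample: phones and teachers could be disjoint subsets of birds.

Invalid


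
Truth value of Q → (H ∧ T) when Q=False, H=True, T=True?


Q = False, H = True, T = True
Expression: Q → (H ∧ T)
Step 1: H ∧ T = True AND True = True
Step 2: Q → (True) = False → True = True

True


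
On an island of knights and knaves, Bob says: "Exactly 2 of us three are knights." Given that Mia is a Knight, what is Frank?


Bob claims exactly 2 knights among Bob, Mia, Frank.
Given: Mia is a Knight.

Case 1: Bob is a Knight (tells truth)
  Then exactly 2 of the three are knights.
  Counting Bob, Mia: 2 knight(s) so far. Need 0 more → Frank = Knave.
Case 2: Bob is a Knave (lies)
  Then the count is NOT 2.
  If Frank = Knight, count = 2 = 2 → claim would be true, contradicts lie.
  If Frank = Knave, count = 1 ≠ 2 → lie confirmed ✓

Frank is a Knave.

Knave


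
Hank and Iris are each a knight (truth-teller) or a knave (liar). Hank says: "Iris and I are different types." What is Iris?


Hank says: "Iris and I are different types."
Case 1: Hank is a Knight (truth-teller)
  Statement is true → they ARE different → Iris is a Knave
Case 2: Hank is a Knave (liar)
  Statement is false → they are NOT different → Iris is a Knave
In both cases, Iris is a Knave.

Knave


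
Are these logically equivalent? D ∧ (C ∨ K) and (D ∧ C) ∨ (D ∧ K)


Expression 1: D ∧ (C ∨ K)
Expression 2: (D ∧ C) ∨ (D ∧ K)
Truth table (D C K | Expr1 Expr2):
  T T T |   T     T
  T T F |   T     T
  T F T |   T     T
  T F F |   F     F
  F T T |   F     F
  F T F |   F     F
  F F T |   F     F
  F F F |   F     F
All 8 rows agree, so the expressions are logically equivalent.

Yes


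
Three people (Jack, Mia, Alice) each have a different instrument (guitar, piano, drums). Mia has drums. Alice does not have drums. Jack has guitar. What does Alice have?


From clues:
  Jack → guitar
  Mia → drums
By elimination, Alice gets the remaining.

piano


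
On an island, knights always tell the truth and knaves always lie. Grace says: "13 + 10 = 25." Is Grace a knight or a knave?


Statement: "13 + 10 = 25."
Actual: 13 + 10 = 23
Claimed: 25
Statement is FALSE → Grace lies → Knave

Knave


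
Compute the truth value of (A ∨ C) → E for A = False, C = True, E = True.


A = False, C = True, E = True
Step 1: A ∨ C = False OR True = True
Step 2: (True) → E: false only when antecedent=True and E=False.
Result: True

True


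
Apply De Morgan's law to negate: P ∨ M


De Morgan's law: ¬(P ∨ Q) ≡ ¬P ∧ ¬Q
¬(P ∨ M) = ¬P ∧ ¬M

¬P ∧ ¬M


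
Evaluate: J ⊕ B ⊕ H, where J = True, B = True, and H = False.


J = True, B = True, H = False
Step 1: J ⊕ B = True XOR True = False
Step 2: False ⊕ H = False XOR False = False
XOR is true when an odd number of operands are true.

False


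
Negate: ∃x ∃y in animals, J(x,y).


Original: ∃x ∃y J(x,y)
Rule: ¬∀→∃, ¬∃→∀, negate predicate.
Negation: ∀x ∀y ¬J(x,y)

∀x ∀y ¬J(x,y)


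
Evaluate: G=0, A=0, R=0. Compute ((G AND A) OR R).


G AND A = 0&0 = 0
0 OR 0 = 0

0


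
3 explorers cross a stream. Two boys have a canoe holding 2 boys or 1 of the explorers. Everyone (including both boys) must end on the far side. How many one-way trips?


Per crossing of one of the explorers: boys→, one←, one of the explorers→, one← = 4 trips
3 × 4 = 12, + 1 final boys→ = 13
Minimum trips = 13

13


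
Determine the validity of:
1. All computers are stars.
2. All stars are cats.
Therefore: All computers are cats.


Premise 1: All computers are stars.
Premise 2: All stars are cats.
Conclusion: All computers are cats.
Barbara syllogism (AAA-1): All A are B, All B are C → All A are C.
Middle term (stars) distributed in premise 2.

Valid


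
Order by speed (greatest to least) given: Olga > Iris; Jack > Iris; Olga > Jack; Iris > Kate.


Constraints: Olga > Iris; Jack > Iris; Olga > Jack; Iris > Kate
Method: at each step, the next-highest is the one remaining person who never appears on the smaller side of a constraint between remaining people.
  Step 1: remaining {Iris, Kate, Olga, Jack}; on the smaller side: {Iris, Kate, Jack} → Olga is next (Olga > Iris; Olga > Jack).
  Step 2: remaining {Iris, Kate, Jack}; on the smaller side: {Iris, Kate} → Jack is next (Jack > Iris).
  Step 3: remaining {Iris, Kate}; on the smaller side: {Kate} → Iris is next (Iris > Kate).
  Step 4: only Kate remains → lowest.
Final ranking (highest to lowest):

Olga > Jack > Iris > Kate


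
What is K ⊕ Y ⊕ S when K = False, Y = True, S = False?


K = False, Y = True, S = False
Step 1: K ⊕ Y = False XOR True = True
Step 2: True ⊕ S = True XOR False = True
XOR is true when an odd number of operands are true.

True


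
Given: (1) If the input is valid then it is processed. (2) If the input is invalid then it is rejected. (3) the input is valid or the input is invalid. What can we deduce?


Constructive dilemma: (P → Q) ∧ (R → S), P ∨ R ⊢ Q ∨ S
Premise 1: the input is valid → it is processed
Premise 2: the input is invalid → it is rejected
Premise 3: the input is valid ∨ the input is invalid
Case 1: Assuming the input is valid, then by Premise 1, it is processed.
Case 2: Assuming the input is invalid, then by Premise 2, it is rejected.
Since one of the input is valid or the input is invalid must hold, we get it is processed or it is rejected.

It is processed or it is rejected.


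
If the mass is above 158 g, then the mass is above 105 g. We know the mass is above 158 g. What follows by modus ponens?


Modus ponens: P → Q, P ⊢ Q
P: the mass is above 158 g
Q: the mass is above 105 g
We have P → Q and P is true.
By modus ponens, Q must be true.

The mass is above 105 g


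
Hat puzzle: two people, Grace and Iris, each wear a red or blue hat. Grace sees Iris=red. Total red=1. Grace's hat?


Total red = 1, Iris = red
Red accounted for: 1
Remaining for Grace: 0
Grace's hat is blue.

blue


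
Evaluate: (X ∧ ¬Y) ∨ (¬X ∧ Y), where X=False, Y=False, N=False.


X = False, Y = False, N = False
Expression: (X ∧ ¬Y) ∨ (¬X ∧ Y)
Step 1: ¬Y = NOT False = True
Step 2: X ∧ ¬Y = False AND True = False
Step 3: ¬X = NOT False = True
Step 4: ¬X ∧ Y = True AND False = False
Step 5: (False) ∨ (False) = False OR False = False

False


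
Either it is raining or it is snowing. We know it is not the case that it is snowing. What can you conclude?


Disjunctive syllogism: P ∨ Q, ¬P ⊢ Q
Disjunction: it is raining ∨ it is snowing
We know it is not the case that it is snowing.
By disjunctive syllogism, the other disjunct must be true.

It is raining


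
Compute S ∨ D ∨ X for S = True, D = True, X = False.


S = True, D = True, X = False
Step 1: S ∨ D = True OR True = True
Step 2: True ∨ X = True OR False = True
OR is true when at least one operand is true.

True


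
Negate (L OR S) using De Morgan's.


De Morgan's law: ¬(P ∨ Q) ≡ ¬P ∧ ¬Q
¬(L ∨ S) = ¬L ∧ ¬S

¬L ∧ ¬S


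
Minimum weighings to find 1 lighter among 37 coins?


Each weighing has 3 outcomes (left heavy / balance / right heavy), so k weighings distinguish at most 3^k cases; splitting into three near-equal groups achieves this.
Need 3^k ≥ 37: 3^3 = 27 < 37 ≤ 3^4 = 81
k = ⌈log₃(37)⌉ = 4

4


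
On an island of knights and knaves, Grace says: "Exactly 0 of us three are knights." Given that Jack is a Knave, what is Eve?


Grace claims exactly 0 knights among Grace, Jack, Eve.
Given: Jack is a Knave.

Case 1: Grace is a Knight (tells truth)
  Then exactly 0 of the three are knights.
  Counting Grace, Jack: 1 knight(s) so far. Need -1 more → impossible.
Case 2: Grace is a Knave (lies)
  Then the count is NOT 0.
  If Eve = Knave, count = 0 = 0 → claim would be true, contradicts lie.
  If Eve = Knight, count = 1 ≠ 0 → lie confirmed ✓

Eve is a Knight.

Knight


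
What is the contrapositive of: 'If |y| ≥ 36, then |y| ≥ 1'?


Original: If |y| ≥ 36, then |y| ≥ 1
Contrapositive: If ¬Q, then ¬P
Negate Q: not (|y| ≥ 1)
Negate P: not (|y| ≥ 36)

If not (|y| ≥ 1), then not (|y| ≥ 36).


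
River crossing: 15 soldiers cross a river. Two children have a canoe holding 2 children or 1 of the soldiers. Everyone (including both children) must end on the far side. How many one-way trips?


Per crossing of one of the soldiers: children→, one←, one of the soldiers→, one← = 4 trips
15 × 4 = 60, + 1 final children→ = 61
Minimum trips = 61

61


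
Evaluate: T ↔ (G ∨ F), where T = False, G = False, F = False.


T = False, G = False, F = False
Step 1: G ∨ F = False OR False = False
Step 2: T ↔ (False): true when both sides have same truth value.
Result: False ↔ False = True

True


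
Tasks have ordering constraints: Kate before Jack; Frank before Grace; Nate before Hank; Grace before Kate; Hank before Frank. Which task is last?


Constraints: Kate before Jack; Frank before Grace; Nate before Hank; Grace before Kate; Hank before Frank
The last task can have nothing scheduled after it, so it must never appear on the left of a 'before'.
Tasks appearing before some other task: Kate, Frank, Nate, Grace, Hank.
The only task not in that list is Jack → it is last.

Jack


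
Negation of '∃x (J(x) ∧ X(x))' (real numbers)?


Original: ∃x (J(x) ∧ X(x))
Rule: ¬∀→∃, ¬∃→∀, negate predicate.
Negation: ∀x (¬J(x) ∨ ¬X(x))

∀x (¬J(x) ∨ ¬X(x))


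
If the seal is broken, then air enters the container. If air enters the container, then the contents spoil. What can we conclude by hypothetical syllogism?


Hypothetical syllogism: P → Q, Q → R ⊢ P → R
Premise 1: the seal is broken → air enters the container
Premise 2: air enters the container → the contents spoil
Chain the implications: the middle term (air enters the container) links the two.
Conclusion: If the seal is broken, then the contents spoil.

If the seal is broken, then the contents spoil.


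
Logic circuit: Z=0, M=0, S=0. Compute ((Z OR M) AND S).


Z OR M = 0|0 = 0
0 AND 0 = 0

0


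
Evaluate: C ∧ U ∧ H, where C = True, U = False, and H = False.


C = True, U = False, H = False
Step 1: C ∧ U = True AND False = False
Step 2: (False) ∧ H = (False) AND False = False
AND is true only when ALL operands are true.

False


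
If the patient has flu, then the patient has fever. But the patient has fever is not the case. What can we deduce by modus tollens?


Modus tollens: P → Q, ¬Q ⊢ ¬P
P: the patient has flu
Q: the patient has fever
We have P → Q and Q is false.
By modus tollens, P must be false.

It is not the case that the patient has flu


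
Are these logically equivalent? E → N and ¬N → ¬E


Expression 1: E → N
Expression 2: ¬N → ¬E
Truth table (E N | Expr1 Expr2):
  T T |   T     T
  T F |   F     F
  F T |   T     T
  F F |   T     T
All 4 rows agree, so the expressions are logically equivalent.

Yes
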